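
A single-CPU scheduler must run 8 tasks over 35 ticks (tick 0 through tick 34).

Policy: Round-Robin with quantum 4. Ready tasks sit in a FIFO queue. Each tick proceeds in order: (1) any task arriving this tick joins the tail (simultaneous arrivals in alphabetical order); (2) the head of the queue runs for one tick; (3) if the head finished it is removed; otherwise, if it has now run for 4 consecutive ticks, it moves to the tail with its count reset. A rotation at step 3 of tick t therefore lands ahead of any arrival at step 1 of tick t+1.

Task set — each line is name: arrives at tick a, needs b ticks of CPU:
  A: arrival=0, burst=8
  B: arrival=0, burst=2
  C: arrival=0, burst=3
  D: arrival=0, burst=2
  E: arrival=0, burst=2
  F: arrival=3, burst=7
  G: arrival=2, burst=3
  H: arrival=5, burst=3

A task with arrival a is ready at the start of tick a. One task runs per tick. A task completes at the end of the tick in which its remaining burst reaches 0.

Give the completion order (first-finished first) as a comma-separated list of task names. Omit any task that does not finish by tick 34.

completion order = B, C, D, E, G, A, H, F

t=0: queue=[A,B,C,D,E] q_used=0 → run A
t=1: queue=[A,B,C,D,E] q_used=1 → run A
t=2: queue=[A,B,C,D,E,G] q_used=2 → run A
t=3: queue=[A,B,C,D,E,G,F] q_used=3 → run A
t=4: queue=[B,C,D,E,G,F,A] q_used=0 → run B
t=5: queue=[B,C,D,E,G,F,A,H] q_used=1 → run B
t=6: queue=[C,D,E,G,F,A,H] q_used=0 → run C
t=7: queue=[C,D,E,G,F,A,H] q_used=1 → run C
t=8: queue=[C,D,E,G,F,A,H] q_used=2 → run C
t=9: queue=[D,E,G,F,A,H] q_used=0 → run D
t=10: queue=[D,E,G,F,A,H] q_used=1 → run D
t=11: queue=[E,G,F,A,H] q_used=0 → run E
t=12: queue=[E,G,F,A,H] q_used=1 → run E
t=13: queue=[G,F,A,H] q_used=0 → run G
t=14: queue=[G,F,A,H] q_used=1 → run G
t=15: queue=[G,F,A,H] q_used=2 → run G
t=16: queue=[F,A,H] q_used=0 → run F
t=17: queue=[F,A,H] q_used=1 → run F
t=18: queue=[F,A,H] q_used=2 → run F
t=19: queue=[F,A,H] q_used=3 → run F
t=20: queue=[A,H,F] q_used=0 → run A
t=21: queue=[A,H,F] q_used=1 → run A
t=22: queue=[A,H,F] q_used=2 → run A
t=23: queue=[A,H,F] q_used=3 → run A
t=24: queue=[H,F] q_used=0 → run H
t=25: queue=[H,F] q_used=1 → run H
t=26: queue=[H,F] q_used=2 → run H
t=27: queue=[F] q_used=0 → run F
t=28: queue=[F] q_used=1 → run F
t=29: queue=[F] q_used=2 → run F
t=30: (idle)
t=31: (idle)
t=32: (idle)
t=33: (idle)
t=34: (idle)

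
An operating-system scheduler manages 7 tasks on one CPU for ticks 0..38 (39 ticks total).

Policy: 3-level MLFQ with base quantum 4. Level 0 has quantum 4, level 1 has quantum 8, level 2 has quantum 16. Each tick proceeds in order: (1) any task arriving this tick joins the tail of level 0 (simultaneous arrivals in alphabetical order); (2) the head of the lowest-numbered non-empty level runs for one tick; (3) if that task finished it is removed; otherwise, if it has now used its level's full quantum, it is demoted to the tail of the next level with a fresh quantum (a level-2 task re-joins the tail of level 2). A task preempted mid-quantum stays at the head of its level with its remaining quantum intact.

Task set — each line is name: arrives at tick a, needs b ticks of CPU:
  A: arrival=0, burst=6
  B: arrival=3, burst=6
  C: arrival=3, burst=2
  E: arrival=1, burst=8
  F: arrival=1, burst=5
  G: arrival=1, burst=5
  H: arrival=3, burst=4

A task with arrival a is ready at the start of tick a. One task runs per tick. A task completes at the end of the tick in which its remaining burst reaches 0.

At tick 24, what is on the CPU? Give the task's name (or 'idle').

running at tick 24 = H

t=0: L0/L1/L2 = A/-/- → run A
t=1: L0/L1/L2 = AEFG/-/- → run A
t=2: L0/L1/L2 = AEFG/-/- → run A
t=3: L0/L1/L2 = AEFGBCH/-/- → run A
t=4: L0/L1/L2 = EFGBCH/A/- → run E
t=5: L0/L1/L2 = EFGBCH/A/- → run E
t=6: L0/L1/L2 = EFGBCH/A/- → run E
t=7: L0/L1/L2 = EFGBCH/A/- → run E
t=8: L0/L1/L2 = FGBCH/AE/- → run F
t=9: L0/L1/L2 = FGBCH/AE/- → run F
t=10: L0/L1/L2 = FGBCH/AE/- → run F
t=11: L0/L1/L2 = FGBCH/AE/- → run F
t=12: L0/L1/L2 = GBCH/AEF/- → run G
t=13: L0/L1/L2 = GBCH/AEF/- → run G
t=14: L0/L1/L2 = GBCH/AEF/- → run G
t=15: L0/L1/L2 = GBCH/AEF/- → run G
t=16: L0/L1/L2 = BCH/AEFG/- → run B
t=17: L0/L1/L2 = BCH/AEFG/- → run B
t=18: L0/L1/L2 = BCH/AEFG/- → run B
t=19: L0/L1/L2 = BCH/AEFG/- → run B
t=20: L0/L1/L2 = CH/AEFGB/- → run C
t=21: L0/L1/L2 = CH/AEFGB/- → run C
t=22: L0/L1/L2 = H/AEFGB/- → run H
t=23: L0/L1/L2 = H/AEFGB/- → run H
t=24: L0/L1/L2 = H/AEFGB/- → run H
t=25: L0/L1/L2 = H/AEFGB/- → run H
t=26: L0/L1/L2 = -/AEFGB/- → run A
t=27: L0/L1/L2 = -/AEFGB/- → run A
t=28: L0/L1/L2 = -/EFGB/- → run E
t=29: L0/L1/L2 = -/EFGB/- → run E
t=30: L0/L1/L2 = -/EFGB/- → run E
t=31: L0/L1/L2 = -/EFGB/- → run E
t=32: L0/L1/L2 = -/FGB/- → run F
t=33: L0/L1/L2 = -/GB/- → run G
t=34: L0/L1/L2 = -/B/- → run B
t=35: L0/L1/L2 = -/B/- → run B
t=36: (idle)
t=37: (idle)
t=38: (idle)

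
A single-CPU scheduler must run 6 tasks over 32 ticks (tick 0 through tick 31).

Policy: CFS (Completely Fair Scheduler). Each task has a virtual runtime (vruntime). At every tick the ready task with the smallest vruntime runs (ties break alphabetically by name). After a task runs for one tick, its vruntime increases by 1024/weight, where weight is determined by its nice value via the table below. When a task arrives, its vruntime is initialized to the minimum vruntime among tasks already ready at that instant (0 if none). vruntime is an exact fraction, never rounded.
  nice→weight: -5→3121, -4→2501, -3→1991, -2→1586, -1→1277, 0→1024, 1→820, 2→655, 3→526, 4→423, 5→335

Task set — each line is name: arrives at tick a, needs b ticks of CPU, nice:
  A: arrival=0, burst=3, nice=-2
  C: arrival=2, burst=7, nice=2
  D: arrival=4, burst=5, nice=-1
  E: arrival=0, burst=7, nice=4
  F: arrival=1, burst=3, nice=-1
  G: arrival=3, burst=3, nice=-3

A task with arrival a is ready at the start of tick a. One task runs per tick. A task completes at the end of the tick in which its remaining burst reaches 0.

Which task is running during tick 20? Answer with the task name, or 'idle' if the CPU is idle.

running at tick 20 = E

t=0: vr[A=0 E=0] → run A
t=1: vr[A=512/793 E=0 F=0] → run E
t=2: vr[A=512/793 C=0 E=1024/423 F=0] → run C
t=3: vr[A=512/793 C=1024/655 E=1024/423 F=0 G=0] → run F
t=4: vr[A=512/793 C=1024/655 D=0 E=1024/423 F=1024/1277 G=0] → run D
t=5: vr[A=512/793 C=1024/655 D=1024/1277 E=1024/423 F=1024/1277 G=0] → run G
t=6: vr[A=512/793 C=1024/655 D=1024/1277 E=1024/423 F=1024/1277 G=1024/1991] → run G
t=7: vr[A=512/793 C=1024/655 D=1024/1277 E=1024/423 F=1024/1277 G=2048/1991] → run A
t=8: vr[A=1024/793 C=1024/655 D=1024/1277 E=1024/423 F=1024/1277 G=2048/1991] → run D
t=9: vr[A=1024/793 C=1024/655 D=2048/1277 E=1024/423 F=1024/1277 G=2048/1991] → run F
t=10: vr[A=1024/793 C=1024/655 D=2048/1277 E=1024/423 F=2048/1277 G=2048/1991] → run G
t=11: vr[A=1024/793 C=1024/655 D=2048/1277 E=1024/423 F=2048/1277] → run A
t=12: vr[C=1024/655 D=2048/1277 E=1024/423 F=2048/1277] → run C
t=13: vr[C=2048/655 D=2048/1277 E=1024/423 F=2048/1277] → run D
t=14: vr[C=2048/655 D=3072/1277 E=1024/423 F=2048/1277] → run F
t=15: vr[C=2048/655 D=3072/1277 E=1024/423] → run D
t=16: vr[C=2048/655 D=4096/1277 E=1024/423] → run E
t=17: vr[C=2048/655 D=4096/1277 E=2048/423] → run C
t=18: vr[C=3072/655 D=4096/1277 E=2048/423] → run D
t=19: vr[C=3072/655 E=2048/423] → run C
t=20: vr[C=4096/655 E=2048/423] → run E
t=21: vr[C=4096/655 E=1024/141] → run C
t=22: vr[C=1024/131 E=1024/141] → run E
t=23: vr[C=1024/131 E=4096/423] → run C
t=24: vr[C=6144/655 E=4096/423] → run C
t=25: vr[E=4096/423] → run E
t=26: vr[E=5120/423] → run E
t=27: vr[E=2048/141] → run E
t=28: (idle)
t=29: (idle)
t=30: (idle)
t=31: (idle)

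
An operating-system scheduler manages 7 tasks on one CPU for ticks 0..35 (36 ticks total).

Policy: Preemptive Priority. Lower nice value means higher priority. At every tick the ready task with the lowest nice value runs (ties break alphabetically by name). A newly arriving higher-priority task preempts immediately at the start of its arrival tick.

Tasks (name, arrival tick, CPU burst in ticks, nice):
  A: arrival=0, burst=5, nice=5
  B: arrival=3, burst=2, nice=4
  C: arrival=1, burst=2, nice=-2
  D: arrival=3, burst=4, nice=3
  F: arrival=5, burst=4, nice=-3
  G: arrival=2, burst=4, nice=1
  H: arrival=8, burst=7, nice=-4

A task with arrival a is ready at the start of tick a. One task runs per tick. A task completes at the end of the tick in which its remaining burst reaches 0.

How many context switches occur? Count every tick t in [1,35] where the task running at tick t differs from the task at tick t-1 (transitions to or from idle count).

context switches = 10

t=0: ready={A} → run A
t=1: ready={A,C} → run C
t=2: ready={A,C,G} → run C
t=3: ready={A,B,D,G} → run G
t=4: ready={A,B,D,G} → run G
t=5: ready={A,B,D,F,G} → run F
t=6: ready={A,B,D,F,G} → run F
t=7: ready={A,B,D,F,G} → run F
t=8: ready={A,B,D,F,G,H} → run H
t=9: ready={A,B,D,F,G,H} → run H
t=10: ready={A,B,D,F,G,H} → run H
t=11: ready={A,B,D,F,G,H} → run H
t=12: ready={A,B,D,F,G,H} → run H
t=13: ready={A,B,D,F,G,H} → run H
t=14: ready={A,B,D,F,G,H} → run H
t=15: ready={A,B,D,F,G} → run F
t=16: ready={A,B,D,G} → run G
t=17: ready={A,B,D,G} → run G
t=18: ready={A,B,D} → run D
t=19: ready={A,B,D} → run D
t=20: ready={A,B,D} → run D
t=21: ready={A,B,D} → run D
t=22: ready={A,B} → run B
t=23: ready={A,B} → run B
t=24: ready={A} → run A
t=25: ready={A} → run A
t=26: ready={A} → run A
t=27: ready={A} → run A
t=28: (idle)
t=29: (idle)
t=30: (idle)
t=31: (idle)
t=32: (idle)
t=33: (idle)
t=34: (idle)
t=35: (idle)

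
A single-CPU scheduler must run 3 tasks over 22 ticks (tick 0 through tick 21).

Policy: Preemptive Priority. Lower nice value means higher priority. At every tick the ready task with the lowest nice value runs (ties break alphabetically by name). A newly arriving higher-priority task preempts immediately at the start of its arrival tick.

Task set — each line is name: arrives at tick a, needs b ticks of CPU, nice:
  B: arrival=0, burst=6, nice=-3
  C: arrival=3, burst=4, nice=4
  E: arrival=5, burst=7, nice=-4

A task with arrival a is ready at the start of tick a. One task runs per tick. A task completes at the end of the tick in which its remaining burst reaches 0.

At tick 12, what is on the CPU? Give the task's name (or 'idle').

running at tick 12 = B

t=0: ready={B} → run B
t=1: ready={B} → run B
t=2: ready={B} → run B
t=3: ready={B,C} → run B
t=4: ready={B,C} → run B
t=5: ready={B,C,E} → run E
t=6: ready={B,C,E} → run E
t=7: ready={B,C,E} → run E
t=8: ready={B,C,E} → run E
t=9: ready={B,C,E} → run E
t=10: ready={B,C,E} → run E
t=11: ready={B,C,E} → run E
t=12: ready={B,C} → run B
t=13: ready={C} → run C
t=14: ready={C} → run C
t=15: ready={C} → run C
t=16: ready={C} → run C
t=17: (idle)
t=18: (idle)
t=19: (idle)
t=20: (idle)
t=21: (idle)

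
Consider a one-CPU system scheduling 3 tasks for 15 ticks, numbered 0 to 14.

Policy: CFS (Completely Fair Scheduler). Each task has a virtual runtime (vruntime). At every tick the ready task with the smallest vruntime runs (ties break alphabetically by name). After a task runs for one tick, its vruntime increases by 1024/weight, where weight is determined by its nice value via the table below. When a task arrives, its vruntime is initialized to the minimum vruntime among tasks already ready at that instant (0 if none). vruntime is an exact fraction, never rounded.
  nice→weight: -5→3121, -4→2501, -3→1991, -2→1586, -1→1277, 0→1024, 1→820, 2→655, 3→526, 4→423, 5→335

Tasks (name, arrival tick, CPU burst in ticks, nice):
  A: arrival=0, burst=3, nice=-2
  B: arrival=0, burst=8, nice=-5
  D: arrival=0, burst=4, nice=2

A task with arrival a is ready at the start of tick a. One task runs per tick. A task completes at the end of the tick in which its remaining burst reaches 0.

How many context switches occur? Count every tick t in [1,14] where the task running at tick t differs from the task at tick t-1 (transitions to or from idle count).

context switches = 10

t=0: vr[A=0 B=0 D=0] → run A
t=1: vr[A=512/793 B=0 D=0] → run B
t=2: vr[A=512/793 B=1024/3121 D=0] → run D
t=3: vr[A=512/793 B=1024/3121 D=1024/655] → run B
t=4: vr[A=512/793 B=2048/3121 D=1024/655] → run A
t=5: vr[A=1024/793 B=2048/3121 D=1024/655] → run B
t=6: vr[A=1024/793 B=3072/3121 D=1024/655] → run B
t=7: vr[A=1024/793 B=4096/3121 D=1024/655] → run A
t=8: vr[B=4096/3121 D=1024/655] → run B
t=9: vr[B=5120/3121 D=1024/655] → run D
t=10: vr[B=5120/3121 D=2048/655] → run B
t=11: vr[B=6144/3121 D=2048/655] → run B
t=12: vr[B=7168/3121 D=2048/655] → run B
t=13: vr[D=2048/655] → run D
t=14: vr[D=3072/655] → run D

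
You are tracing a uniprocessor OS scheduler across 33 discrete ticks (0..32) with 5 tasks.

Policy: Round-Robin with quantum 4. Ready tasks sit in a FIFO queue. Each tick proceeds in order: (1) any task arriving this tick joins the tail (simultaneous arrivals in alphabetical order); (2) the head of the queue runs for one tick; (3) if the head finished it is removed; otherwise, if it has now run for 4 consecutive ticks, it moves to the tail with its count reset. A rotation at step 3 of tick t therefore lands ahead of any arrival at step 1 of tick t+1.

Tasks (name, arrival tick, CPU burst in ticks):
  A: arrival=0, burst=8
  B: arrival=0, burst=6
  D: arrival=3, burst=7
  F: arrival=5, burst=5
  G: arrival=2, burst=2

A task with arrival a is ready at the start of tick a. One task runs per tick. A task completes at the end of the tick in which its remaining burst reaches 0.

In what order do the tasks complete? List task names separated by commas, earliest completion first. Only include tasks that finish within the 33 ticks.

completion order = G, A, B, D, F

t=0: queue=[A,B] q_used=0 → run A
t=1: queue=[A,B] q_used=1 → run A
t=2: queue=[A,B,G] q_used=2 → run A
t=3: queue=[A,B,G,D] q_used=3 → run A
t=4: queue=[B,G,D,A] q_used=0 → run B
t=5: queue=[B,G,D,A,F] q_used=1 → run B
t=6: queue=[B,G,D,A,F] q_used=2 → run B
t=7: queue=[B,G,D,A,F] q_used=3 → run B
t=8: queue=[G,D,A,F,B] q_used=0 → run G
t=9: queue=[G,D,A,F,B] q_used=1 → run G
t=10: queue=[D,A,F,B] q_used=0 → run D
t=11: queue=[D,A,F,B] q_used=1 → run D
t=12: queue=[D,A,F,B] q_used=2 → run D
t=13: queue=[D,A,F,B] q_used=3 → run D
t=14: queue=[A,F,B,D] q_used=0 → run A
t=15: queue=[A,F,B,D] q_used=1 → run A
t=16: queue=[A,F,B,D] q_used=2 → run A
t=17: queue=[A,F,B,D] q_used=3 → run A
t=18: queue=[F,B,D] q_used=0 → run F
t=19: queue=[F,B,D] q_used=1 → run F
t=20: queue=[F,B,D] q_used=2 → run F
t=21: queue=[F,B,D] q_used=3 → run F
t=22: queue=[B,D,F] q_used=0 → run B
t=23: queue=[B,D,F] q_used=1 → run B
t=24: queue=[D,F] q_used=0 → run D
t=25: queue=[D,F] q_used=1 → run D
t=26: queue=[D,F] q_used=2 → run D
t=27: queue=[F] q_used=0 → run F
t=28: (idle)
t=29: (idle)
t=30: (idle)
t=31: (idle)
t=32: (idle)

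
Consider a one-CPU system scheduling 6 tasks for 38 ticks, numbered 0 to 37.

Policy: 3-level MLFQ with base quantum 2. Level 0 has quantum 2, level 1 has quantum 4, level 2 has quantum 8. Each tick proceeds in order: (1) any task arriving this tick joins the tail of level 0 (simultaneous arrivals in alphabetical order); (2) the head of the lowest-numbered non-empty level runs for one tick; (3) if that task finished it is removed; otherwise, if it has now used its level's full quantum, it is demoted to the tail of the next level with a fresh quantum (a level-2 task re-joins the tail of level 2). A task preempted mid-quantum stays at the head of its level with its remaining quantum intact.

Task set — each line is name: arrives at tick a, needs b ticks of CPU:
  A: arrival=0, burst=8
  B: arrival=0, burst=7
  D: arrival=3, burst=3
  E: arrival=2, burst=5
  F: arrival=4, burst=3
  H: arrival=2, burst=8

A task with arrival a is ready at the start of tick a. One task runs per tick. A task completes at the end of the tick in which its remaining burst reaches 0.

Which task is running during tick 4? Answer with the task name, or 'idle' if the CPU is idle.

running at tick 4 = E

t=0: L0/L1/L2 = AB/-/- → run A
t=1: L0/L1/L2 = AB/-/- → run A
t=2: L0/L1/L2 = BEH/A/- → run B
t=3: L0/L1/L2 = BEHD/A/- → run B
t=4: L0/L1/L2 = EHDF/AB/- → run E
t=5: L0/L1/L2 = EHDF/AB/- → run E
t=6: L0/L1/L2 = HDF/ABE/- → run H
t=7: L0/L1/L2 = HDF/ABE/- → run H
t=8: L0/L1/L2 = DF/ABEH/- → run D
t=9: L0/L1/L2 = DF/ABEH/- → run D
t=10: L0/L1/L2 = F/ABEHD/- → run F
t=11: L0/L1/L2 = F/ABEHD/- → run F
t=12: L0/L1/L2 = -/ABEHDF/- → run A
t=13: L0/L1/L2 = -/ABEHDF/- → run A
t=14: L0/L1/L2 = -/ABEHDF/- → run A
t=15: L0/L1/L2 = -/ABEHDF/- → run A
t=16: L0/L1/L2 = -/BEHDF/A → run B
t=17: L0/L1/L2 = -/BEHDF/A → run B
t=18: L0/L1/L2 = -/BEHDF/A → run B
t=19: L0/L1/L2 = -/BEHDF/A → run B
t=20: L0/L1/L2 = -/EHDF/AB → run E
t=21: L0/L1/L2 = -/EHDF/AB → run E
t=22: L0/L1/L2 = -/EHDF/AB → run E
t=23: L0/L1/L2 = -/HDF/AB → run H
t=24: L0/L1/L2 = -/HDF/AB → run H
t=25: L0/L1/L2 = -/HDF/AB → run H
t=26: L0/L1/L2 = -/HDF/AB → run H
t=27: L0/L1/L2 = -/DF/ABH → run D
t=28: L0/L1/L2 = -/F/ABH → run F
t=29: L0/L1/L2 = -/-/ABH → run A
t=30: L0/L1/L2 = -/-/ABH → run A
t=31: L0/L1/L2 = -/-/BH → run B
t=32: L0/L1/L2 = -/-/H → run H
t=33: L0/L1/L2 = -/-/H → run H
t=34: (idle)
t=35: (idle)
t=36: (idle)
t=37: (idle)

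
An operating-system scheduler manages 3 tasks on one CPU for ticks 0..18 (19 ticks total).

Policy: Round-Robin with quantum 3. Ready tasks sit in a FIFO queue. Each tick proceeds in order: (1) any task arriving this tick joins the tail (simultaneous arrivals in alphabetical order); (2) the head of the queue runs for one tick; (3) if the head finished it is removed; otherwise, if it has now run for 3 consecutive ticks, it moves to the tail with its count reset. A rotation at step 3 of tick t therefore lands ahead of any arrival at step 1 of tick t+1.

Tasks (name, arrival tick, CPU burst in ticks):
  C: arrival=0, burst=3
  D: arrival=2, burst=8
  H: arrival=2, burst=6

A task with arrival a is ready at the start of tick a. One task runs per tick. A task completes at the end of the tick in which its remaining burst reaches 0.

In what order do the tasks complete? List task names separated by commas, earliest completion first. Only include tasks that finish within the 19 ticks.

completion order = C, H, D

t=0: queue=[C] q_used=0 → run C
t=1: queue=[C] q_used=1 → run C
t=2: queue=[C,D,H] q_used=2 → run C
t=3: queue=[D,H] q_used=0 → run D
t=4: queue=[D,H] q_used=1 → run D
t=5: queue=[D,H] q_used=2 → run D
t=6: queue=[H,D] q_used=0 → run H
t=7: queue=[H,D] q_used=1 → run H
t=8: queue=[H,D] q_used=2 → run H
t=9: queue=[D,H] q_used=0 → run D
t=10: queue=[D,H] q_used=1 → run D
t=11: queue=[D,H] q_used=2 → run D
t=12: queue=[H,D] q_used=0 → run H
t=13: queue=[H,D] q_used=1 → run H
t=14: queue=[H,D] q_used=2 → run H
t=15: queue=[D] q_used=0 → run D
t=16: queue=[D] q_used=1 → run D
t=17: (idle)
t=18: (idle)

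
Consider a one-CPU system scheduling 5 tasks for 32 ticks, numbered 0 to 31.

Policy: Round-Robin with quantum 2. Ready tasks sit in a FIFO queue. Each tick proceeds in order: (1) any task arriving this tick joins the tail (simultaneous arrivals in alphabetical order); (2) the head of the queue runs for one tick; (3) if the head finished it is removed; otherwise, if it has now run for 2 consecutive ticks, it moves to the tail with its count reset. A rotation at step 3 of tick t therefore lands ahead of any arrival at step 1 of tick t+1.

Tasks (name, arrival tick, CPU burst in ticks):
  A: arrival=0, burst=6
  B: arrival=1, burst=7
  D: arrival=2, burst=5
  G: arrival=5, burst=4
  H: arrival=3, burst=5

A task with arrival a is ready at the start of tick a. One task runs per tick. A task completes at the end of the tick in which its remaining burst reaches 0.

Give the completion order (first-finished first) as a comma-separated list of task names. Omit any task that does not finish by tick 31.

t=0: queue=[A] q_used=0 → run A
t=1: queue=[A,B] q_used=1 → run A
t=2: queue=[B,A,D] q_used=0 → run B
t=3: queue=[B,A,D,H] q_used=1 → run B
t=4: queue=[A,D,H,B] q_used=0 → run A
t=5: queue=[A,D,H,B,G] q_used=1 → run A
t=6: queue=[D,H,B,G,A] q_used=0 → run D
t=7: queue=[D,H,B,G,A] q_used=1 → run D
t=8: queue=[H,B,G,A,D] q_used=0 → run H
t=9: queue=[H,B,G,A,D] q_used=1 → run H
t=10: queue=[B,G,A,D,H] q_used=0 → run B
t=11: queue=[B,G,A,D,H] q_used=1 → run B
t=12: queue=[G,A,D,H,B] q_used=0 → run G
t=13: queue=[G,A,D,H,B] q_used=1 → run G
t=14: queue=[A,D,H,B,G] q_used=0 → run A
t=15: queue=[A,D,H,B,G] q_used=1 → run A
t=16: queue=[D,H,B,G] q_used=0 → run D
t=17: queue=[D,H,B,G] q_used=1 → run D
t=18: queue=[H,B,G,D] q_used=0 → run H
t=19: queue=[H,B,G,D] q_used=1 → run H
t=20: queue=[B,G,D,H] q_used=0 → run B
t=21: queue=[B,G,D,H] q_used=1 → run B
t=22: queue=[G,D,H,B] q_used=0 → run G
t=23: queue=[G,D,H,B] q_used=1 → run G
t=24: queue=[D,H,B] q_used=0 → run D
t=25: queue=[H,B] q_used=0 → run H
t=26: queue=[B] q_used=0 → run B
t=27: (idle)
t=28: (idle)
t=29: (idle)
t=30: (idle)
t=31: (idle)

completion order = A, G, D, H, B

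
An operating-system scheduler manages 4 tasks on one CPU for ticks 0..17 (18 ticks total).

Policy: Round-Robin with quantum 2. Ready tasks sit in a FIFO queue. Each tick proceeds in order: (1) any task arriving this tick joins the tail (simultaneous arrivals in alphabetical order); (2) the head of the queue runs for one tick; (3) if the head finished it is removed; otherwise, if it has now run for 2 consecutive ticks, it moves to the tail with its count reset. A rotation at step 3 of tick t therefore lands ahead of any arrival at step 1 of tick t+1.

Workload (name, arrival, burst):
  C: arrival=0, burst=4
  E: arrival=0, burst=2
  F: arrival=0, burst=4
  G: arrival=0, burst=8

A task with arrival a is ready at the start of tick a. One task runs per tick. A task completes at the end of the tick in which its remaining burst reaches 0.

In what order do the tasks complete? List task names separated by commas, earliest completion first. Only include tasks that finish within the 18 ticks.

t=0: queue=[C,E,F,G] q_used=0 → run C
t=1: queue=[C,E,F,G] q_used=1 → run C
t=2: queue=[E,F,G,C] q_used=0 → run E
t=3: queue=[E,F,G,C] q_used=1 → run E
t=4: queue=[F,G,C] q_used=0 → run F
t=5: queue=[F,G,C] q_used=1 → run F
t=6: queue=[G,C,F] q_used=0 → run G
t=7: queue=[G,C,F] q_used=1 → run G
t=8: queue=[C,F,G] q_used=0 → run C
t=9: queue=[C,F,G] q_used=1 → run C
t=10: queue=[F,G] q_used=0 → run F
t=11: queue=[F,G] q_used=1 → run F
t=12: queue=[G] q_used=0 → run G
t=13: queue=[G] q_used=1 → run G
t=14: queue=[G] q_used=0 → run G
t=15: queue=[G] q_used=1 → run G
t=16: queue=[G] q_used=0 → run G
t=17: queue=[G] q_used=1 → run G

completion order = E, C, F, G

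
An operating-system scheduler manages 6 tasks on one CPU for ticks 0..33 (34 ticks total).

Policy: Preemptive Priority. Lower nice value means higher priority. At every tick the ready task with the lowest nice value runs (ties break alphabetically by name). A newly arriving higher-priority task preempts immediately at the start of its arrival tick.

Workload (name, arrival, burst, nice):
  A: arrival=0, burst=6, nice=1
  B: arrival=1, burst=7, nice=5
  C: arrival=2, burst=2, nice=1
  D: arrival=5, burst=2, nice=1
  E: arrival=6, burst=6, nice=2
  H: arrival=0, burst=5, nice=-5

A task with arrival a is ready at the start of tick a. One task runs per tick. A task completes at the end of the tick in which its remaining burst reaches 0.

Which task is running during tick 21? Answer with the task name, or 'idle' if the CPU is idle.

running at tick 21 = B

t=0: ready={A,H} → run H
t=1: ready={A,B,H} → run H
t=2: ready={A,B,C,H} → run H
t=3: ready={A,B,C,H} → run H
t=4: ready={A,B,C,H} → run H
t=5: ready={A,B,C,D} → run A
t=6: ready={A,B,C,D,E} → run A
t=7: ready={A,B,C,D,E} → run A
t=8: ready={A,B,C,D,E} → run A
t=9: ready={A,B,C,D,E} → run A
t=10: ready={A,B,C,D,E} → run A
t=11: ready={B,C,D,E} → run C
t=12: ready={B,C,D,E} → run C
t=13: ready={B,D,E} → run D
t=14: ready={B,D,E} → run D
t=15: ready={B,E} → run E
t=16: ready={B,E} → run E
t=17: ready={B,E} → run E
t=18: ready={B,E} → run E
t=19: ready={B,E} → run E
t=20: ready={B,E} → run E
t=21: ready={B} → run B
t=22: ready={B} → run B
t=23: ready={B} → run B
t=24: ready={B} → run B
t=25: ready={B} → run B
t=26: ready={B} → run B
t=27: ready={B} → run B
t=28: (idle)
t=29: (idle)
t=30: (idle)
t=31: (idle)
t=32: (idle)
t=33: (idle)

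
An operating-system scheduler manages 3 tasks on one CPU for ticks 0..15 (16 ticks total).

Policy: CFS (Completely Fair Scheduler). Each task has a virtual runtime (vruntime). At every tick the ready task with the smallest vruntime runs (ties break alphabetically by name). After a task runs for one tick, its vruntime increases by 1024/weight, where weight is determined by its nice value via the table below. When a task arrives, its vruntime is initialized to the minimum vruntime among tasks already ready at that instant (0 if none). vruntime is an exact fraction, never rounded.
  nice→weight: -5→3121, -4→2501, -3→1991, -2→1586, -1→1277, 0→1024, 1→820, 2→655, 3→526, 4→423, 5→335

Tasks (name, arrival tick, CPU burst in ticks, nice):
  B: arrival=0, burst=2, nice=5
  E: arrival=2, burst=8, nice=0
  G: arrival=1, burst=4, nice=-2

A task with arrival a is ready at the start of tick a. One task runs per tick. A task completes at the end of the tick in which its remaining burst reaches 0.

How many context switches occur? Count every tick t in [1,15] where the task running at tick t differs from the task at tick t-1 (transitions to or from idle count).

context switches = 6

t=0: vr[B=0] → run B
t=1: vr[B=1024/335 G=1024/335] → run B
t=2: vr[E=1024/335 G=1024/335] → run E
t=3: vr[E=1359/335 G=1024/335] → run G
t=4: vr[E=1359/335 G=983552/265655] → run G
t=5: vr[E=1359/335 G=1155072/265655] → run E
t=6: vr[E=1694/335 G=1155072/265655] → run G
t=7: vr[E=1694/335 G=1326592/265655] → run G
t=8: vr[E=1694/335] → run E
t=9: vr[E=2029/335] → run E
t=10: vr[E=2364/335] → run E
t=11: vr[E=2699/335] → run E
t=12: vr[E=3034/335] → run E
t=13: vr[E=3369/335] → run E
t=14: (idle)
t=15: (idle)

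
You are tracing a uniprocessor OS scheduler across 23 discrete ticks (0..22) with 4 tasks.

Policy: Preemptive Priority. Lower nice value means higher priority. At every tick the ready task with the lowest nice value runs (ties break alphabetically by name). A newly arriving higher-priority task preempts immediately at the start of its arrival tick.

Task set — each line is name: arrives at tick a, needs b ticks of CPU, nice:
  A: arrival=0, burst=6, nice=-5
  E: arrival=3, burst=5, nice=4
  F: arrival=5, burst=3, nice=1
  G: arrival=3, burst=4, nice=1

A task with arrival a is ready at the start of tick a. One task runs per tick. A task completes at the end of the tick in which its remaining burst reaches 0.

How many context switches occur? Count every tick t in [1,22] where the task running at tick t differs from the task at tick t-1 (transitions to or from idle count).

t=0: ready={A} → run A
t=1: ready={A} → run A
t=2: ready={A} → run A
t=3: ready={A,E,G} → run A
t=4: ready={A,E,G} → run A
t=5: ready={A,E,F,G} → run A
t=6: ready={E,F,G} → run F
t=7: ready={E,F,G} → run F
t=8: ready={E,F,G} → run F
t=9: ready={E,G} → run G
t=10: ready={E,G} → run G
t=11: ready={E,G} → run G
t=12: ready={E,G} → run G
t=13: ready={E} → run E
t=14: ready={E} → run E
t=15: ready={E} → run E
t=16: ready={E} → run E
t=17: ready={E} → run E
t=18: (idle)
t=19: (idle)
t=20: (idle)
t=21: (idle)
t=22: (idle)

context switches = 4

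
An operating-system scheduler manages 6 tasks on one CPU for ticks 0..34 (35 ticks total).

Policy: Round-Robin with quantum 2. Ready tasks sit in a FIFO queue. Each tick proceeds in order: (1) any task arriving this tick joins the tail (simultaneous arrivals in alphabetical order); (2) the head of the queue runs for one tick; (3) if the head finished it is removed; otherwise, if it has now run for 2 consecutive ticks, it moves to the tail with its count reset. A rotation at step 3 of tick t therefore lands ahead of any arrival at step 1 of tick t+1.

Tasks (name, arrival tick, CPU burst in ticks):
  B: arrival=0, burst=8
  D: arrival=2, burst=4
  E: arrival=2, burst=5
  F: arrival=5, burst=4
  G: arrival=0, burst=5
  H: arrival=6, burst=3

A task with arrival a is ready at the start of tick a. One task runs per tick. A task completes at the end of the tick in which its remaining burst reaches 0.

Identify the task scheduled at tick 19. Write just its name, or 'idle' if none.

t=0: queue=[B,G] q_used=0 → run B
t=1: queue=[B,G] q_used=1 → run B
t=2: queue=[G,B,D,E] q_used=0 → run G
t=3: queue=[G,B,D,E] q_used=1 → run G
t=4: queue=[B,D,E,G] q_used=0 → run B
t=5: queue=[B,D,E,G,F] q_used=1 → run B
t=6: queue=[D,E,G,F,B,H] q_used=0 → run D
t=7: queue=[D,E,G,F,B,H] q_used=1 → run D
t=8: queue=[E,G,F,B,H,D] q_used=0 → run E
t=9: queue=[E,G,F,B,H,D] q_used=1 → run E
t=10: queue=[G,F,B,H,D,E] q_used=0 → run G
t=11: queue=[G,F,B,H,D,E] q_used=1 → run G
t=12: queue=[F,B,H,D,E,G] q_used=0 → run F
t=13: queue=[F,B,H,D,E,G] q_used=1 → run F
t=14: queue=[B,H,D,E,G,F] q_used=0 → run B
t=15: queue=[B,H,D,E,G,F] q_used=1 → run B
t=16: queue=[H,D,E,G,F,B] q_used=0 → run H
t=17: queue=[H,D,E,G,F,B] q_used=1 → run H
t=18: queue=[D,E,G,F,B,H] q_used=0 → run D
t=19: queue=[D,E,G,F,B,H] q_used=1 → run D
t=20: queue=[E,G,F,B,H] q_used=0 → run E
t=21: queue=[E,G,F,B,H] q_used=1 → run E
t=22: queue=[G,F,B,H,E] q_used=0 → run G
t=23: queue=[F,B,H,E] q_used=0 → run F
t=24: queue=[F,B,H,E] q_used=1 → run F
t=25: queue=[B,H,E] q_used=0 → run B
t=26: queue=[B,H,E] q_used=1 → run B
t=27: queue=[H,E] q_used=0 → run H
t=28: queue=[E] q_used=0 → run E
t=29: (idle)
t=30: (idle)
t=31: (idle)
t=32: (idle)
t=33: (idle)
t=34: (idle)

running at tick 19 = D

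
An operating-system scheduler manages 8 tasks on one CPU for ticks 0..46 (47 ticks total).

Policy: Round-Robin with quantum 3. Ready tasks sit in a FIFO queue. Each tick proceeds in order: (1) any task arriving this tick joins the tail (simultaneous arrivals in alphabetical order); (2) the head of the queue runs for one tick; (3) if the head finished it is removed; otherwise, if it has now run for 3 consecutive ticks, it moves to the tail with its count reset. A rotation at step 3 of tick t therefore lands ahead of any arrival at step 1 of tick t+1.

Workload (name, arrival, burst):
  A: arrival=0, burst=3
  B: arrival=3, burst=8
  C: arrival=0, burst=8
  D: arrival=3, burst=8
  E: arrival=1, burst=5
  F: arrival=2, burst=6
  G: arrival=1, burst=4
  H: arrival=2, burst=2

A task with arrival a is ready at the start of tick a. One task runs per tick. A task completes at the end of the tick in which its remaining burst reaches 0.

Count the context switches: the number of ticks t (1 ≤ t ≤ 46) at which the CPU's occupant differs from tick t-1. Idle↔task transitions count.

t=0: queue=[A,C] q_used=0 → run A
t=1: queue=[A,C,E,G] q_used=1 → run A
t=2: queue=[A,C,E,G,F,H] q_used=2 → run A
t=3: queue=[C,E,G,F,H,B,D] q_used=0 → run C
t=4: queue=[C,E,G,F,H,B,D] q_used=1 → run C
t=5: queue=[C,E,G,F,H,B,D] q_used=2 → run C
t=6: queue=[E,G,F,H,B,D,C] q_used=0 → run E
t=7: queue=[E,G,F,H,B,D,C] q_used=1 → run E
t=8: queue=[E,G,F,H,B,D,C] q_used=2 → run E
t=9: queue=[G,F,H,B,D,C,E] q_used=0 → run G
t=10: queue=[G,F,H,B,D,C,E] q_used=1 → run G
t=11: queue=[G,F,H,B,D,C,E] q_used=2 → run G
t=12: queue=[F,H,B,D,C,E,G] q_used=0 → run F
t=13: queue=[F,H,B,D,C,E,G] q_used=1 → run F
t=14: queue=[F,H,B,D,C,E,G] q_used=2 → run F
t=15: queue=[H,B,D,C,E,G,F] q_used=0 → run H
t=16: queue=[H,B,D,C,E,G,F] q_used=1 → run H
t=17: queue=[B,D,C,E,G,F] q_used=0 → run B
t=18: queue=[B,D,C,E,G,F] q_used=1 → run B
t=19: queue=[B,D,C,E,G,F] q_used=2 → run B
t=20: queue=[D,C,E,G,F,B] q_used=0 → run D
t=21: queue=[D,C,E,G,F,B] q_used=1 → run D
t=22: queue=[D,C,E,G,F,B] q_used=2 → run D
t=23: queue=[C,E,G,F,B,D] q_used=0 → run C
t=24: queue=[C,E,G,F,B,D] q_used=1 → run C
t=25: queue=[C,E,G,F,B,D] q_used=2 → run C
t=26: queue=[E,G,F,B,D,C] q_used=0 → run E
t=27: queue=[E,G,F,B,D,C] q_used=1 → run E
t=28: queue=[G,F,B,D,C] q_used=0 → run G
t=29: queue=[F,B,D,C] q_used=0 → run F
t=30: queue=[F,B,D,C] q_used=1 → run F
t=31: queue=[F,B,D,C] q_used=2 → run F
t=32: queue=[B,D,C] q_used=0 → run B
t=33: queue=[B,D,C] q_used=1 → run B
t=34: queue=[B,D,C] q_used=2 → run B
t=35: queue=[D,C,B] q_used=0 → run D
t=36: queue=[D,C,B] q_used=1 → run D
t=37: queue=[D,C,B] q_used=2 → run D
t=38: queue=[C,B,D] q_used=0 → run C
t=39: queue=[C,B,D] q_used=1 → run C
t=40: queue=[B,D] q_used=0 → run B
t=41: queue=[B,D] q_used=1 → run B
t=42: queue=[D] q_used=0 → run D
t=43: queue=[D] q_used=1 → run D
t=44: (idle)
t=45: (idle)
t=46: (idle)

context switches = 17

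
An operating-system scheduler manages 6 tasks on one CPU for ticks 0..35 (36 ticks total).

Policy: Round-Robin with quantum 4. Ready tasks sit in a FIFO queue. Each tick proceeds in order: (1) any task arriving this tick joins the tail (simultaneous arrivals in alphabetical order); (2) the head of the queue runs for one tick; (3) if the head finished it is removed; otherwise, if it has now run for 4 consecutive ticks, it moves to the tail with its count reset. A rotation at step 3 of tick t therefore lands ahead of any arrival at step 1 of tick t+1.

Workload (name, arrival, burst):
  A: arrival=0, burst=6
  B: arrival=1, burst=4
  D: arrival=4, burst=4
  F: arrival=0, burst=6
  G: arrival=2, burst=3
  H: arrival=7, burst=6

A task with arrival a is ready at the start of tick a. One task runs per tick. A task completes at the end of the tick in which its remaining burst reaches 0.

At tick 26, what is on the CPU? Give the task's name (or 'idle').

t=0: queue=[A,F] q_used=0 → run A
t=1: queue=[A,F,B] q_used=1 → run A
t=2: queue=[A,F,B,G] q_used=2 → run A
t=3: queue=[A,F,B,G] q_used=3 → run A
t=4: queue=[F,B,G,A,D] q_used=0 → run F
t=5: queue=[F,B,G,A,D] q_used=1 → run F
t=6: queue=[F,B,G,A,D] q_used=2 → run F
t=7: queue=[F,B,G,A,D,H] q_used=3 → run F
t=8: queue=[B,G,A,D,H,F] q_used=0 → run B
t=9: queue=[B,G,A,D,H,F] q_used=1 → run B
t=10: queue=[B,G,A,D,H,F] q_used=2 → run B
t=11: queue=[B,G,A,D,H,F] q_used=3 → run B
t=12: queue=[G,A,D,H,F] q_used=0 → run G
t=13: queue=[G,A,D,H,F] q_used=1 → run G
t=14: queue=[G,A,D,H,F] q_used=2 → run G
t=15: queue=[A,D,H,F] q_used=0 → run A
t=16: queue=[A,D,H,F] q_used=1 → run A
t=17: queue=[D,H,F] q_used=0 → run D
t=18: queue=[D,H,F] q_used=1 → run D
t=19: queue=[D,H,F] q_used=2 → run D
t=20: queue=[D,H,F] q_used=3 → run D
t=21: queue=[H,F] q_used=0 → run H
t=22: queue=[H,F] q_used=1 → run H
t=23: queue=[H,F] q_used=2 → run H
t=24: queue=[H,F] q_used=3 → run H
t=25: queue=[F,H] q_used=0 → run F
t=26: queue=[F,H] q_used=1 → run F
t=27: queue=[H] q_used=0 → run H
t=28: queue=[H] q_used=1 → run H
t=29: (idle)
t=30: (idle)
t=31: (idle)
t=32: (idle)
t=33: (idle)
t=34: (idle)
t=35: (idle)

running at tick 26 = F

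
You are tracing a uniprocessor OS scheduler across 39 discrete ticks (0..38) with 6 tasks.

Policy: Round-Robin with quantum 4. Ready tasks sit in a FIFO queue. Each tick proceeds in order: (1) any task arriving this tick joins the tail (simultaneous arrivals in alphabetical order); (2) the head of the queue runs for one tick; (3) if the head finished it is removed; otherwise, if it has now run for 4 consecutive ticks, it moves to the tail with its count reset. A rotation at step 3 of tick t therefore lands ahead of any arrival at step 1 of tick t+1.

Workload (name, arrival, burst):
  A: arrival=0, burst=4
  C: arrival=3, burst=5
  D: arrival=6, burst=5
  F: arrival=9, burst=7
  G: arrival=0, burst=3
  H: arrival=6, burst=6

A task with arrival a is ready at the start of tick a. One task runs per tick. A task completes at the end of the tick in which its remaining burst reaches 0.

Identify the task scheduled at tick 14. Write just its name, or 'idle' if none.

running at tick 14 = D

t=0: queue=[A,G] q_used=0 → run A
t=1: queue=[A,G] q_used=1 → run A
t=2: queue=[A,G] q_used=2 → run A
t=3: queue=[A,G,C] q_used=3 → run A
t=4: queue=[G,C] q_used=0 → run G
t=5: queue=[G,C] q_used=1 → run G
t=6: queue=[G,C,D,H] q_used=2 → run G
t=7: queue=[C,D,H] q_used=0 → run C
t=8: queue=[C,D,H] q_used=1 → run C
t=9: queue=[C,D,H,F] q_used=2 → run C
t=10: queue=[C,D,H,F] q_used=3 → run C
t=11: queue=[D,H,F,C] q_used=0 → run D
t=12: queue=[D,H,F,C] q_used=1 → run D
t=13: queue=[D,H,F,C] q_used=2 → run D
t=14: queue=[D,H,F,C] q_used=3 → run D
t=15: queue=[H,F,C,D] q_used=0 → run H
t=16: queue=[H,F,C,D] q_used=1 → run H
t=17: queue=[H,F,C,D] q_used=2 → run H
t=18: queue=[H,F,C,D] q_used=3 → run H
t=19: queue=[F,C,D,H] q_used=0 → run F
t=20: queue=[F,C,D,H] q_used=1 → run F
t=21: queue=[F,C,D,H] q_used=2 → run F
t=22: queue=[F,C,D,H] q_used=3 → run F
t=23: queue=[C,D,H,F] q_used=0 → run C
t=24: queue=[D,H,F] q_used=0 → run D
t=25: queue=[H,F] q_used=0 → run H
t=26: queue=[H,F] q_used=1 → run H
t=27: queue=[F] q_used=0 → run F
t=28: queue=[F] q_used=1 → run F
t=29: queue=[F] q_used=2 → run F
t=30: (idle)
t=31: (idle)
t=32: (idle)
t=33: (idle)
t=34: (idle)
t=35: (idle)
t=36: (idle)
t=37: (idle)
t=38: (idle)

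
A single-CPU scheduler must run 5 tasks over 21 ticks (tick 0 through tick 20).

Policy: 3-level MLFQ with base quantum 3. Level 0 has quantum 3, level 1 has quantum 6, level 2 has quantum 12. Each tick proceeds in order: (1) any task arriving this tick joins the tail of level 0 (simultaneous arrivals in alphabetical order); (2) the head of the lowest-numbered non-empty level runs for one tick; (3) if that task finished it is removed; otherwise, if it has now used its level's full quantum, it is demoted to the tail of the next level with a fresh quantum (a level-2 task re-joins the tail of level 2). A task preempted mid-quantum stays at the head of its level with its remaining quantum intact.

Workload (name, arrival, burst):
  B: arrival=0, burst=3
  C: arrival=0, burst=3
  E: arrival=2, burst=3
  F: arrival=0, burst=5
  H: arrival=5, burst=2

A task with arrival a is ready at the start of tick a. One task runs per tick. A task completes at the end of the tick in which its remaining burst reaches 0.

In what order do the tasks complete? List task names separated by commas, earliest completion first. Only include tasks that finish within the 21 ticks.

completion order = B, C, E, H, F

t=0: L0/L1/L2 = BCF/-/- → run B
t=1: L0/L1/L2 = BCF/-/- → run B
t=2: L0/L1/L2 = BCFE/-/- → run B
t=3: L0/L1/L2 = CFE/-/- → run C
t=4: L0/L1/L2 = CFE/-/- → run C
t=5: L0/L1/L2 = CFEH/-/- → run C
t=6: L0/L1/L2 = FEH/-/- → run F
t=7: L0/L1/L2 = FEH/-/- → run F
t=8: L0/L1/L2 = FEH/-/- → run F
t=9: L0/L1/L2 = EH/F/- → run E
t=10: L0/L1/L2 = EH/F/- → run E
t=11: L0/L1/L2 = EH/F/- → run E
t=12: L0/L1/L2 = H/F/- → run H
t=13: L0/L1/L2 = H/F/- → run H
t=14: L0/L1/L2 = -/F/- → run F
t=15: L0/L1/L2 = -/F/- → run F
t=16: (idle)
t=17: (idle)
t=18: (idle)
t=19: (idle)
t=20: (idle)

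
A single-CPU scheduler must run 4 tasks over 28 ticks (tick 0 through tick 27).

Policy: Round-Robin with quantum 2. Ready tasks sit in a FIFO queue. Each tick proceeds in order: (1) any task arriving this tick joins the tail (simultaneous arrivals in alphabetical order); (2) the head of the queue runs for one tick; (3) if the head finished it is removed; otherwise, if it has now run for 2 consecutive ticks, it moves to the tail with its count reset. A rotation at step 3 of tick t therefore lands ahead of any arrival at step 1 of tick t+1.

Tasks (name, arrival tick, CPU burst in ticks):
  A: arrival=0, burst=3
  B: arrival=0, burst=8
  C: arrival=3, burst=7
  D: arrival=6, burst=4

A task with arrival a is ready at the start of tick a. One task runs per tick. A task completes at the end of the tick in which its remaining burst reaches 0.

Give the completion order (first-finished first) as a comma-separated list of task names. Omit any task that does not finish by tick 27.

completion order = A, D, B, C

t=0: queue=[A,B] q_used=0 → run A
t=1: queue=[A,B] q_used=1 → run A
t=2: queue=[B,A] q_used=0 → run B
t=3: queue=[B,A,C] q_used=1 → run B
t=4: queue=[A,C,B] q_used=0 → run A
t=5: queue=[C,B] q_used=0 → run C
t=6: queue=[C,B,D] q_used=1 → run C
t=7: queue=[B,D,C] q_used=0 → run B
t=8: queue=[B,D,C] q_used=1 → run B
t=9: queue=[D,C,B] q_used=0 → run D
t=10: queue=[D,C,B] q_used=1 → run D
t=11: queue=[C,B,D] q_used=0 → run C
t=12: queue=[C,B,D] q_used=1 → run C
t=13: queue=[B,D,C] q_used=0 → run B
t=14: queue=[B,D,C] q_used=1 → run B
t=15: queue=[D,C,B] q_used=0 → run D
t=16: queue=[D,C,B] q_used=1 → run D
t=17: queue=[C,B] q_used=0 → run C
t=18: queue=[C,B] q_used=1 → run C
t=19: queue=[B,C] q_used=0 → run B
t=20: queue=[B,C] q_used=1 → run B
t=21: queue=[C] q_used=0 → run C
t=22: (idle)
t=23: (idle)
t=24: (idle)
t=25: (idle)
t=26: (idle)
t=27: (idle)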